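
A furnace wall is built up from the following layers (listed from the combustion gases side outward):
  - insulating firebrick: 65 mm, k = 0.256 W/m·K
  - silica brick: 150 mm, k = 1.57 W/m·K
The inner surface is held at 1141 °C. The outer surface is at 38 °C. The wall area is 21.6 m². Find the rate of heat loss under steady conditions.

Q ≈ 68200 W

Series thermal resistances:
R_insulating firebrick = L/(kA) = 0.065/(0.256×21.6) = 0.01175 K/W
R_silica brick = L/(kA) = 0.15/(1.57×21.6) = 0.004423 K/W
R_total = 0.01618 K/W
Q = ΔT / R_total = 1103 / 0.01618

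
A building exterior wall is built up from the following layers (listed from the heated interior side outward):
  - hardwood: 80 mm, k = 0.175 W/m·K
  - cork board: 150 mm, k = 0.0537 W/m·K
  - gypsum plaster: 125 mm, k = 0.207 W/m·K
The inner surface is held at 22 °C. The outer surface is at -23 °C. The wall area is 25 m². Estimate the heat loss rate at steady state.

Q ≈ 292 W

Series thermal resistances:
R_hardwood = L/(kA) = 0.08/(0.175×25) = 0.01829 K/W
R_cork board = L/(kA) = 0.15/(0.0537×25) = 0.1117 K/W
R_gypsum plaster = L/(kA) = 0.125/(0.207×25) = 0.02415 K/W
R_total = 0.1542 K/W
Q = ΔT / R_total = 45 / 0.1542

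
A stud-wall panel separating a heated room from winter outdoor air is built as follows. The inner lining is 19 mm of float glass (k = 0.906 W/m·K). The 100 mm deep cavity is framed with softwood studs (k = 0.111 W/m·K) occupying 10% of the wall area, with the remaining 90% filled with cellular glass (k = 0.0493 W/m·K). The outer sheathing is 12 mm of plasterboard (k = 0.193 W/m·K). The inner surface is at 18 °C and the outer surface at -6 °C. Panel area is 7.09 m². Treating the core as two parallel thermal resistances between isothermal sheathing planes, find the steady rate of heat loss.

Sheathing layers in series; stud and cavity paths in parallel between them.
R_inner = 0.019/(0.906×7.09) = 0.002958 K/W
R_stud  = 0.1/(0.111×0.1×7.09) = 1.271 K/W
R_cav   = 0.1/(0.0493×0.9×7.09) = 0.3179 K/W
1/R_core = 1/R_stud + 1/R_cav → R_core = 0.2543 K/W
R_outer = 0.012/(0.193×7.09) = 0.00877 K/W
R_total = 0.266 K/W
Q = ΔT/R_total = 24/0.266

Q ≈ 90.2 W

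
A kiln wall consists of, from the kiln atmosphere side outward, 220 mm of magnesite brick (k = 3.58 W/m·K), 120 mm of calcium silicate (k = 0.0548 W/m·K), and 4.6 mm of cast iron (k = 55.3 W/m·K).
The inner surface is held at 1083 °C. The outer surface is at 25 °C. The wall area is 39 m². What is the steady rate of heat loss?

Q ≈ 18300 W

Series thermal resistances:
R_magnesite brick = L/(kA) = 0.22/(3.58×39) = 0.001576 K/W
R_calcium silicate = L/(kA) = 0.12/(0.0548×39) = 0.05615 K/W
R_cast iron = L/(kA) = 0.0046/(55.3×39) = 2.133×10^-6 K/W
R_total = 0.05773 K/W
Q = ΔT / R_total = 1058 / 0.05773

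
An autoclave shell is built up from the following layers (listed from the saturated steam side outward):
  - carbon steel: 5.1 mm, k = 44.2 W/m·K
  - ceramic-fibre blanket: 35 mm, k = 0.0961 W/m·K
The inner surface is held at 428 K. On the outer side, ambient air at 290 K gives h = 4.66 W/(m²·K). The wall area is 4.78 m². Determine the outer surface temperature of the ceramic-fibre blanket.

T ≈ 341 K

Thermal resistances in series:
R_carbon steel = L/(kA) = 0.0051/(44.2×4.78) = 2.414×10^-5 K/W
R_ceramic-fibre blanket = L/(kA) = 0.035/(0.0961×4.78) = 0.07619 K/W
R_outer film = 1/(h_o·A) = 1/(4.66×4.78) = 0.04489 K/W
R_total = 0.1211 K/W;  Q = ΔT/R_total = 138/0.1211 = 1139 W
T_interface = T_inner − Q·ΣR(inner→interface) = 428 − 1140×0.07622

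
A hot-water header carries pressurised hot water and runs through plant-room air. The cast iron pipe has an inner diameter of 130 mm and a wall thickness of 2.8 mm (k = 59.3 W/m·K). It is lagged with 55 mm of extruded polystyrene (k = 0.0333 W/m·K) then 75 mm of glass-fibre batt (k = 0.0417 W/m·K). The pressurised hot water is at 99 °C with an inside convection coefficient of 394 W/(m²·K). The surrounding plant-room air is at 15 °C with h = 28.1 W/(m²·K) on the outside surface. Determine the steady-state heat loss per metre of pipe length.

q′ ≈ 17.9 W/m

Cylindrical conduction, so R = ln(r₂/r₁)/(2πkL) per layer, in series:
R_inner film = 1/(h_i·2πr₁L) = 1/(394×2π×0.065×1) = 0.006215 K/W
R_cast iron pipe wall = ln(67.8/65)/(2π×59.3×1) = 1.132×10^-4 K/W
R_extruded polystyrene = ln(122.8/67.8)/(2π×0.0333×1) = 2.839 K/W
R_glass-fibre batt = ln(197.8/122.8)/(2π×0.0417×1) = 1.819 K/W
R_outer film = 1/(h_o·2πr_oL) = 1/(28.1×2π×0.1978×1) = 0.02863 K/W
R_total = 4.693 K/W
Q = ΔT/R_total = 84/4.693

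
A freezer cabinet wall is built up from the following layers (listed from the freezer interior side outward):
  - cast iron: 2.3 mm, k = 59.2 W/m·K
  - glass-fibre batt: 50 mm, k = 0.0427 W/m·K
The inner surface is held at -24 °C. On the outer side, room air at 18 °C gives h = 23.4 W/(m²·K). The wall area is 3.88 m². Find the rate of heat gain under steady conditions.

Treating each layer as a thermal resistance in series:
R_cast iron = L/(kA) = 0.0023/(59.2×3.88) = 1.001×10^-5 K/W
R_glass-fibre batt = L/(kA) = 0.05/(0.0427×3.88) = 0.3018 K/W
R_outer film = 1/(h_o·A) = 1/(23.4×3.88) = 0.01101 K/W
R_total = 0.3128 K/W
Q = ΔT / R_total = 42 / 0.3128

Q ≈ 134 W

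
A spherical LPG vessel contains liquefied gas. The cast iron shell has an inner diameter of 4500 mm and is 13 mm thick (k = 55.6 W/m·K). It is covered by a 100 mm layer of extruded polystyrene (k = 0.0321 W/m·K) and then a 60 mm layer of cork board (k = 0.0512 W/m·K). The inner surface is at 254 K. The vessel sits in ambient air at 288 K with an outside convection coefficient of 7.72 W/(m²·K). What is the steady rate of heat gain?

Spherical conduction: R = (1/r_in − 1/r_out)/(4πk) per layer; series-sum.
R_cast iron shell = (1/2.25 − 1/2.263)/(4π×55.6) = 3.654×10^-6 K/W
R_extruded polystyrene = (1/2.263 − 1/2.363)/(4π×0.0321) = 0.04636 K/W
R_cork board = (1/2.363 − 1/2.423)/(4π×0.0512) = 0.01629 K/W
R_outer film = 1/(h·4πr_o²) = 1/(7.72×4π×2.423²) = 0.001756 K/W
R_total = 0.06441 K/W
Q = ΔT/R_total = 34/0.06441

Q ≈ 528 W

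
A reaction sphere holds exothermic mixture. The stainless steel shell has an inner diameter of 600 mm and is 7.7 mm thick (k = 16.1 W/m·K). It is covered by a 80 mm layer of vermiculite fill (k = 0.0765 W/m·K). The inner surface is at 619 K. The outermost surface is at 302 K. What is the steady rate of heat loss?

Spherical conduction: R = (1/r_in − 1/r_out)/(4πk) per layer; series-sum.
R_stainless steel shell = (1/0.3 − 1/0.3077)/(4π×16.1) = 4.123×10^-4 K/W
R_vermiculite fill = (1/0.3077 − 1/0.3877)/(4π×0.0765) = 0.6976 K/W
R_total = 0.698 K/W
Q = ΔT/R_total = 317/0.698

Q ≈ 454 W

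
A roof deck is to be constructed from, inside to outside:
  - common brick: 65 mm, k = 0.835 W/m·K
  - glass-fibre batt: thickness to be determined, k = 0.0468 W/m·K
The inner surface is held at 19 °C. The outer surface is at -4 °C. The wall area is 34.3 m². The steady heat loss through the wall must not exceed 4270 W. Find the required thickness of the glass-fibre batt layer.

Using the resistance-network approach (series):
R_common brick = L/(kA) = 0.065/(0.835×34.3) = 0.00227 K/W
Sum of the known resistances R_other = 0.00227 K/W
Required total resistance R_tot = ΔT/Q_allow = 23/4270 = 0.005386 K/W
R_glass-fibre batt = R_tot − R_other = 0.003117 K/W
L = R·k·A = 0.003117×0.0468×34.3

L ≈ 5 mm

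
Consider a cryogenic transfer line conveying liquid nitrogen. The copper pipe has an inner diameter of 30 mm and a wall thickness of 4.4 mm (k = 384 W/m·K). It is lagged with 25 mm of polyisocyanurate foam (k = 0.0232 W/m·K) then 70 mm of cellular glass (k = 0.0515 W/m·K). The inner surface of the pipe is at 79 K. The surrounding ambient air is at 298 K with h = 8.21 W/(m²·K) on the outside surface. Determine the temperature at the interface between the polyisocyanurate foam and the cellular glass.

T ≈ 221 K

Per-layer cylindrical resistances, series-summed:
R_copper pipe wall = ln(19.4/15)/(2π×384×1) = 1.066×10^-4 K/W
R_polyisocyanurate foam = ln(44.4/19.4)/(2π×0.0232×1) = 5.68 K/W
R_cellular glass = ln(114.4/44.4)/(2π×0.0515×1) = 2.925 K/W
R_outer film = 1/(h_o·2πr_oL) = 1/(8.21×2π×0.1144×1) = 0.1695 K/W
R_total = 8.774 K/W
Q = ΔT/R_total = 219/8.774
Q = 25 W/m
T_interface = T_inner + Q·ΣR(inner→interface) = 79 + 25×5.68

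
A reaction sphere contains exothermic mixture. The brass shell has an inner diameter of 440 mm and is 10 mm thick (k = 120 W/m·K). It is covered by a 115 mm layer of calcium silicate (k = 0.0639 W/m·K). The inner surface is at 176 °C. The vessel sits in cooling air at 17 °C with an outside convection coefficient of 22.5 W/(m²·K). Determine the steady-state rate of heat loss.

Q ≈ 86.7 W

Spherical conduction: R = (1/r_in − 1/r_out)/(4πk) per layer; series-sum.
R_brass shell = (1/0.22 − 1/0.23)/(4π×120) = 1.311×10^-4 K/W
R_calcium silicate = (1/0.23 − 1/0.345)/(4π×0.0639) = 1.805 K/W
R_outer film = 1/(h·4πr_o²) = 1/(22.5×4π×0.345²) = 0.02971 K/W
R_total = 1.835 K/W
Q = ΔT/R_total = 159/1.835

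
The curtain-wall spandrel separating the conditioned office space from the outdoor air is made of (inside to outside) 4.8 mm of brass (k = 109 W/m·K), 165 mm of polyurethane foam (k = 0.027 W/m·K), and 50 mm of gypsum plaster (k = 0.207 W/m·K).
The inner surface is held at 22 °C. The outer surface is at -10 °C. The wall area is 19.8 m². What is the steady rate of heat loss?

Q ≈ 99.7 W

Thermal resistances in series:
R_brass = L/(kA) = 0.0048/(109×19.8) = 2.224×10^-6 K/W
R_polyurethane foam = L/(kA) = 0.165/(0.027×19.8) = 0.3086 K/W
R_gypsum plaster = L/(kA) = 0.05/(0.207×19.8) = 0.0122 K/W
R_total = 0.3208 K/W
Q = ΔT / R_total = 32 / 0.3208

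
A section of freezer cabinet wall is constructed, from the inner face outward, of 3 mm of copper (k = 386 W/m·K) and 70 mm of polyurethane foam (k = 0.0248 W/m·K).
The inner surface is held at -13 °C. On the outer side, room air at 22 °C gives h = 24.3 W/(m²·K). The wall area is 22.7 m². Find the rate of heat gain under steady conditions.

Model the wall as resistances in series:
R_copper = L/(kA) = 0.003/(386×22.7) = 3.424×10^-7 K/W
R_polyurethane foam = L/(kA) = 0.07/(0.0248×22.7) = 0.1243 K/W
R_outer film = 1/(h_o·A) = 1/(24.3×22.7) = 0.001813 K/W
R_total = 0.1262 K/W
Q = ΔT / R_total = 35 / 0.1262

Q ≈ 277 W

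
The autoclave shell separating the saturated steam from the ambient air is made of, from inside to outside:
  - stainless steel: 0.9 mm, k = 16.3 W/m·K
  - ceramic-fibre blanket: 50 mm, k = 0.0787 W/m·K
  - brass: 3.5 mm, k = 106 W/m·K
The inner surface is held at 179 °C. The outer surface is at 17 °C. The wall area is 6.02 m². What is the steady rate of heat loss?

Series thermal resistances:
R_stainless steel = L/(kA) = 0.0009/(16.3×6.02) = 9.172×10^-6 K/W
R_ceramic-fibre blanket = L/(kA) = 0.05/(0.0787×6.02) = 0.1055 K/W
R_brass = L/(kA) = 0.0035/(106×6.02) = 5.485×10^-6 K/W
R_total = 0.1056 K/W
Q = ΔT / R_total = 162 / 0.1056

Q ≈ 1530 W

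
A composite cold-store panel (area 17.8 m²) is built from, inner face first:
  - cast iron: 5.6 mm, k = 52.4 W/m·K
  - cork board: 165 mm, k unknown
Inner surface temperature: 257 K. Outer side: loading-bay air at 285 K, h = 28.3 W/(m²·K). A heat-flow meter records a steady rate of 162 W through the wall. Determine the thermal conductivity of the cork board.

Treating each layer as a thermal resistance in series:
R_cast iron = L/(kA) = 0.0056/(52.4×17.8) = 6.004×10^-6 K/W
R_outer film = 1/(h_o·A) = 1/(28.3×17.8) = 0.001985 K/W
Sum of known resistances R_other = 0.001991 K/W
Total R = ΔT/Q = 28/162 = 0.1728 K/W
R_cork board = R_total − R_other = 0.1708 K/W
k = L/(R·A) = 0.165/(0.1708×17.8)

k ≈ 0.0543 W/(m·K)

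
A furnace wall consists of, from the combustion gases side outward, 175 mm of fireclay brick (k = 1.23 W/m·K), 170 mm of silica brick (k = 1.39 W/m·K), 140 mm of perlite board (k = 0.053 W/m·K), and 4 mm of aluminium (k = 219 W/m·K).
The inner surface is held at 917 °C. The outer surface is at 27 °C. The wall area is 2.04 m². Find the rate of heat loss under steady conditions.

Using the resistance-network approach (series):
R_fireclay brick = L/(kA) = 0.175/(1.23×2.04) = 0.06974 K/W
R_silica brick = L/(kA) = 0.17/(1.39×2.04) = 0.05995 K/W
R_perlite board = L/(kA) = 0.14/(0.053×2.04) = 1.295 K/W
R_aluminium = L/(kA) = 0.004/(219×2.04) = 8.953×10^-6 K/W
R_total = 1.425 K/W
Q = ΔT / R_total = 890 / 1.425

Q ≈ 625 W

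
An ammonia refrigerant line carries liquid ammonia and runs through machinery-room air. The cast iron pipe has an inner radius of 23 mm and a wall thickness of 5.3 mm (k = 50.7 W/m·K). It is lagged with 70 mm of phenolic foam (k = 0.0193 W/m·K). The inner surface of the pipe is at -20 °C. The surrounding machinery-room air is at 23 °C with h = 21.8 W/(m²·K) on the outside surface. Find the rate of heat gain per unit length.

Per-layer cylindrical resistances, series-summed:
R_cast iron pipe wall = ln(28.3/23)/(2π×50.7×1) = 6.51×10^-4 K/W
R_phenolic foam = ln(98.3/28.3)/(2π×0.0193×1) = 10.27 K/W
R_outer film = 1/(h_o·2πr_oL) = 1/(21.8×2π×0.0983×1) = 0.07427 K/W
R_total = 10.34 K/W
Q = ΔT/R_total = 43/10.34

q′ ≈ 4.16 W/m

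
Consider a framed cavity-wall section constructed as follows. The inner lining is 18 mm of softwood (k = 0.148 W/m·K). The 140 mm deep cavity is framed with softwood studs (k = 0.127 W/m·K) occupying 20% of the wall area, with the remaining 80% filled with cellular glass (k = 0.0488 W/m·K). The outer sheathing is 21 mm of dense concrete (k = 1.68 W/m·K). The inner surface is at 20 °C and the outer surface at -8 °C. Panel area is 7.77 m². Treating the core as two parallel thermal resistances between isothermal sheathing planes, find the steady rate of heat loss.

Q ≈ 94.3 W

Sheathing layers in series; stud and cavity paths in parallel between them.
R_inner = 0.018/(0.148×7.77) = 0.01565 K/W
R_stud  = 0.14/(0.127×0.2×7.77) = 0.7094 K/W
R_cav   = 0.14/(0.0488×0.8×7.77) = 0.4615 K/W
1/R_core = 1/R_stud + 1/R_cav → R_core = 0.2796 K/W
R_outer = 0.021/(1.68×7.77) = 0.001609 K/W
R_total = 0.2969 K/W
Q = ΔT/R_total = 28/0.2969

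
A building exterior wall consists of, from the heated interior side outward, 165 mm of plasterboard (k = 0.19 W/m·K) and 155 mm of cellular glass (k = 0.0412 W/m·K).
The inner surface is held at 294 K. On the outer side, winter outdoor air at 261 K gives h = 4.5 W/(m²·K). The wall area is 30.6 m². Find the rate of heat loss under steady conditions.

Thermal resistances in series:
R_plasterboard = L/(kA) = 0.165/(0.19×30.6) = 0.02838 K/W
R_cellular glass = L/(kA) = 0.155/(0.0412×30.6) = 0.1229 K/W
R_outer film = 1/(h_o·A) = 1/(4.5×30.6) = 0.007262 K/W
R_total = 0.1586 K/W
Q = ΔT / R_total = 33 / 0.1586

Q ≈ 208 W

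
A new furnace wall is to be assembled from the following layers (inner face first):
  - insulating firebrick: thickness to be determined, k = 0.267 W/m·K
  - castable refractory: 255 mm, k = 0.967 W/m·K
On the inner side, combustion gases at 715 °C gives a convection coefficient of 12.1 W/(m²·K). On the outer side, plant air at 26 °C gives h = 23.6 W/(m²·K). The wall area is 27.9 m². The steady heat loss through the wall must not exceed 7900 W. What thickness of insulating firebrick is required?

L ≈ 546 mm

Treating each layer as a thermal resistance in series:
R_inner film = 1/(h_i·A) = 1/(12.1×27.9) = 0.002962 K/W
R_castable refractory = L/(kA) = 0.255/(0.967×27.9) = 0.009452 K/W
R_outer film = 1/(h_o·A) = 1/(23.6×27.9) = 0.001519 K/W
Sum of the known resistances R_other = 0.01393 K/W
Required total resistance R_tot = ΔT/Q_allow = 689/7900 = 0.08722 K/W
R_insulating firebrick = R_tot − R_other = 0.07328 K/W
L = R·k·A = 0.07328×0.267×27.9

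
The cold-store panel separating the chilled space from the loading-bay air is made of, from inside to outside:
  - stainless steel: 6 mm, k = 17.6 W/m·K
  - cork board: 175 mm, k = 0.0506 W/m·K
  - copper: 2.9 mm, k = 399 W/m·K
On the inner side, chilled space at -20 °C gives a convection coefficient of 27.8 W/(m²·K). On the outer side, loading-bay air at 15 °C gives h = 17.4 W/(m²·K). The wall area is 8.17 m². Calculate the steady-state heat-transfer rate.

Treating each layer as a thermal resistance in series:
R_inner film = 1/(h_i·A) = 1/(27.8×8.17) = 0.004403 K/W
R_stainless steel = L/(kA) = 0.006/(17.6×8.17) = 4.173×10^-5 K/W
R_cork board = L/(kA) = 0.175/(0.0506×8.17) = 0.4233 K/W
R_copper = L/(kA) = 0.0029/(399×8.17) = 8.896×10^-7 K/W
R_outer film = 1/(h_o·A) = 1/(17.4×8.17) = 0.007034 K/W
R_total = 0.4348 K/W
Q = ΔT / R_total = 35 / 0.4348

Q ≈ 80.5 W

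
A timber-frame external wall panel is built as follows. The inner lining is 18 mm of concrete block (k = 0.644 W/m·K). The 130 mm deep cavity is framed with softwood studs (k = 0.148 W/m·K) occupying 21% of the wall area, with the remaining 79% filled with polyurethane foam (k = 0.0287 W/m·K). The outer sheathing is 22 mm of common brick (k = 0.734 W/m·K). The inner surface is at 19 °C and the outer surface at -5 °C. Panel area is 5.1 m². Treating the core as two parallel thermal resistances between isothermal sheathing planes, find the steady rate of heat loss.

Q ≈ 49.4 W

Sheathing layers in series; stud and cavity paths in parallel between them.
R_inner = 0.018/(0.644×5.1) = 0.00548 K/W
R_stud  = 0.13/(0.148×0.21×5.1) = 0.8201 K/W
R_cav   = 0.13/(0.0287×0.79×5.1) = 1.124 K/W
1/R_core = 1/R_stud + 1/R_cav → R_core = 0.4742 K/W
R_outer = 0.022/(0.734×5.1) = 0.005877 K/W
R_total = 0.4856 K/W
Q = ΔT/R_total = 24/0.4856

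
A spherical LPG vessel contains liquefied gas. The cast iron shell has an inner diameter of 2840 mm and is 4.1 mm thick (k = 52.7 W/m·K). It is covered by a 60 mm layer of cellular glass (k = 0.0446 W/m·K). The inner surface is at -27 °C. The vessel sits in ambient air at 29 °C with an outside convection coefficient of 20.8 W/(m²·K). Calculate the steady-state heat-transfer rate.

Spherical conduction: R = (1/r_in − 1/r_out)/(4πk) per layer; series-sum.
R_cast iron shell = (1/1.42 − 1/1.4241)/(4π×52.7) = 3.062×10^-6 K/W
R_cellular glass = (1/1.4241 − 1/1.4841)/(4π×0.0446) = 0.05065 K/W
R_outer film = 1/(h·4πr_o²) = 1/(20.8×4π×1.4841²) = 0.001737 K/W
R_total = 0.05239 K/W
Q = ΔT/R_total = 56/0.05239

Q ≈ 1070 W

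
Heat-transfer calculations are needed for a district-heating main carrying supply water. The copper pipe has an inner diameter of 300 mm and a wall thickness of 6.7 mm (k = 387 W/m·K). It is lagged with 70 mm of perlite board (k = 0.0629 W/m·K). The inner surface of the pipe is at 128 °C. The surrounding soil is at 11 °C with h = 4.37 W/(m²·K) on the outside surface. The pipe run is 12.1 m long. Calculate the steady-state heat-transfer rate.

Q ≈ 1290 W

For a radial system each layer contributes R = ln(r_out/r_in)/(2πkL); films add R = 1/(hA).
R_copper pipe wall = ln(156.7/150)/(2π×387×12.1) = 1.485×10^-6 K/W
R_perlite board = ln(226.7/156.7)/(2π×0.0629×12.1) = 0.07722 K/W
R_outer film = 1/(h_o·2πr_oL) = 1/(4.37×2π×0.2267×12.1) = 0.01328 K/W
R_total = 0.0905 K/W
Q = ΔT/R_total = 117/0.0905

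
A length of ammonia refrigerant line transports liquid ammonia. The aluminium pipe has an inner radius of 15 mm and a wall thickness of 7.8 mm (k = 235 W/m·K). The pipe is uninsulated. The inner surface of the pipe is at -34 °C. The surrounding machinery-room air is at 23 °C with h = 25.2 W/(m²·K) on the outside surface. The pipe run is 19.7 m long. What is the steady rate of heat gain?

Q ≈ 4050 W

Cylindrical conduction, so R = ln(r₂/r₁)/(2πkL) per layer, in series:
R_aluminium pipe wall = ln(22.8/15)/(2π×235×19.7) = 1.439×10^-5 K/W
R_outer film = 1/(h_o·2πr_oL) = 1/(25.2×2π×0.0228×19.7) = 0.01406 K/W
R_total = 0.01408 K/W
Q = ΔT/R_total = 57/0.01408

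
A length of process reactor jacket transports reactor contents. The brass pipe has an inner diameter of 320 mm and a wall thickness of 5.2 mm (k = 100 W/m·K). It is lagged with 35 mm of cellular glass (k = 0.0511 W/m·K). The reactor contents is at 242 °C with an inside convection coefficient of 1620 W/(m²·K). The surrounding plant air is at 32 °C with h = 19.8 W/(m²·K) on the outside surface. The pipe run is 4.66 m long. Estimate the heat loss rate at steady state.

Q ≈ 1530 W

For a radial system each layer contributes R = ln(r_out/r_in)/(2πkL); films add R = 1/(hA).
R_inner film = 1/(h_i·2πr₁L) = 1/(1620×2π×0.16×4.66) = 1.318×10^-4 K/W
R_brass pipe wall = ln(165.2/160)/(2π×100×4.66) = 1.092×10^-5 K/W
R_cellular glass = ln(200.2/165.2)/(2π×0.0511×4.66) = 0.1284 K/W
R_outer film = 1/(h_o·2πr_oL) = 1/(19.8×2π×0.2002×4.66) = 0.008616 K/W
R_total = 0.1372 K/W
Q = ΔT/R_total = 210/0.1372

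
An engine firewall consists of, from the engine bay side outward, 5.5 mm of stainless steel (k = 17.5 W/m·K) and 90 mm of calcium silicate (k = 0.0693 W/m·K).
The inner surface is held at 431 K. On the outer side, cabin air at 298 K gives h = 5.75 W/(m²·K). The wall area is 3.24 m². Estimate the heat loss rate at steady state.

Thermal resistances in series:
R_stainless steel = L/(kA) = 0.0055/(17.5×3.24) = 9.7×10^-5 K/W
R_calcium silicate = L/(kA) = 0.09/(0.0693×3.24) = 0.4008 K/W
R_outer film = 1/(h_o·A) = 1/(5.75×3.24) = 0.05368 K/W
R_total = 0.4546 K/W
Q = ΔT / R_total = 133 / 0.4546

Q ≈ 293 W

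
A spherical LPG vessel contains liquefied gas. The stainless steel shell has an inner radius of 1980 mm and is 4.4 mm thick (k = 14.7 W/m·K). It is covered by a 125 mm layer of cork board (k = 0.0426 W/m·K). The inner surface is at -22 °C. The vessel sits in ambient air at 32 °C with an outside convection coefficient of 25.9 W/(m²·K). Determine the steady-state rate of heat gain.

Q ≈ 956 W

Each spherical layer contributes R = (1/r_i − 1/r_o)/(4πk):
R_stainless steel shell = (1/1.98 − 1/1.9844)/(4π×14.7) = 6.062×10^-6 K/W
R_cork board = (1/1.9844 − 1/2.1094)/(4π×0.0426) = 0.05578 K/W
R_outer film = 1/(h·4πr_o²) = 1/(25.9×4π×2.1094²) = 6.905×10^-4 K/W
R_total = 0.05648 K/W
Q = ΔT/R_total = 54/0.05648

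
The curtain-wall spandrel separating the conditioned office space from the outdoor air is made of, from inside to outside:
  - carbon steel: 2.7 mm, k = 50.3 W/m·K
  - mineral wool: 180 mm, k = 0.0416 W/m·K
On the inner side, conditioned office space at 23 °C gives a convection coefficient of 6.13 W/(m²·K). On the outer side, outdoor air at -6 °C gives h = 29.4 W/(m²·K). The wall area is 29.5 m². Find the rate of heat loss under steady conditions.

Model the wall as resistances in series:
R_inner film = 1/(h_i·A) = 1/(6.13×29.5) = 0.00553 K/W
R_carbon steel = L/(kA) = 0.0027/(50.3×29.5) = 1.82×10^-6 K/W
R_mineral wool = L/(kA) = 0.18/(0.0416×29.5) = 0.1467 K/W
R_outer film = 1/(h_o·A) = 1/(29.4×29.5) = 0.001153 K/W
R_total = 0.1534 K/W
Q = ΔT / R_total = 29 / 0.1534

Q ≈ 189 W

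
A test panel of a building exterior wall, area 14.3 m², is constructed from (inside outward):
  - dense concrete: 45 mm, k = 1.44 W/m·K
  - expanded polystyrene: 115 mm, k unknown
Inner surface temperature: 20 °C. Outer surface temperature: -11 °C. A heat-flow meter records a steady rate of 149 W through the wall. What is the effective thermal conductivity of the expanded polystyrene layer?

k ≈ 0.0391 W/(m·K)

Treating each layer as a thermal resistance in series:
R_dense concrete = L/(kA) = 0.045/(1.44×14.3) = 0.002185 K/W
Sum of known resistances R_other = 0.002185 K/W
Total R = ΔT/Q = 31/149 = 0.2081 K/W
R_expanded polystyrene = R_total − R_other = 0.2059 K/W
k = L/(R·A) = 0.115/(0.2059×14.3)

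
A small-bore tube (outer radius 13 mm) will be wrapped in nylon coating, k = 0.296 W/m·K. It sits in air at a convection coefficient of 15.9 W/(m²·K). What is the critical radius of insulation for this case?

r_cr ≈ 18.6 mm

For a cylinder r_cr = k/h = 0.296/15.9
r_cr = 18.6 mm; since the bare radius (13 mm) is below r_cr, adding a thin layer of insulation will *increase* heat loss.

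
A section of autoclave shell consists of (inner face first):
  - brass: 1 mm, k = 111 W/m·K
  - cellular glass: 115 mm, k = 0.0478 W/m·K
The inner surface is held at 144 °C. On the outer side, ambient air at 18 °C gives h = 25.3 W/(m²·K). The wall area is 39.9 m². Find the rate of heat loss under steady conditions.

Thermal resistances in series:
R_brass = L/(kA) = 0.001/(111×39.9) = 2.258×10^-7 K/W
R_cellular glass = L/(kA) = 0.115/(0.0478×39.9) = 0.0603 K/W
R_outer film = 1/(h_o·A) = 1/(25.3×39.9) = 9.906×10^-4 K/W
R_total = 0.06129 K/W
Q = ΔT / R_total = 126 / 0.06129

Q ≈ 2060 W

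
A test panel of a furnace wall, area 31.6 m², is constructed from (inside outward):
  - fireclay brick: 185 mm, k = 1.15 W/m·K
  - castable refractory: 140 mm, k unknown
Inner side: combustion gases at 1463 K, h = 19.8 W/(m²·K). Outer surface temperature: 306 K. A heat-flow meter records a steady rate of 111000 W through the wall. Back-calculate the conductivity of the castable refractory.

Using the resistance-network approach (series):
R_inner film = 1/(h_i·A) = 1/(19.8×31.6) = 0.001598 K/W
R_fireclay brick = L/(kA) = 0.185/(1.15×31.6) = 0.005091 K/W
Sum of known resistances R_other = 0.006689 K/W
Total R = ΔT/Q = 1157/111000 = 0.01042 K/W
R_castable refractory = R_total − R_other = 0.003734 K/W
k = L/(R·A) = 0.14/(0.003734×31.6)

k ≈ 1.19 W/(m·K)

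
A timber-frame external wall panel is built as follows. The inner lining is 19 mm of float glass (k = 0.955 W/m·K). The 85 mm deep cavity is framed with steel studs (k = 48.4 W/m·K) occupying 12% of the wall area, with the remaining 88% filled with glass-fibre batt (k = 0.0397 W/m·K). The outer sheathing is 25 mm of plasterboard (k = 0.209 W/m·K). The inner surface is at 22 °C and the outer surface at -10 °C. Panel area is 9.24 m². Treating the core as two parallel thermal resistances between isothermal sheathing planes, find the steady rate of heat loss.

Q ≈ 1920 W

Sheathing layers in series; stud and cavity paths in parallel between them.
R_inner = 0.019/(0.955×9.24) = 0.002153 K/W
R_stud  = 0.085/(48.4×0.12×9.24) = 0.001584 K/W
R_cav   = 0.085/(0.0397×0.88×9.24) = 0.2633 K/W
1/R_core = 1/R_stud + 1/R_cav → R_core = 0.001574 K/W
R_outer = 0.025/(0.209×9.24) = 0.01295 K/W
R_total = 0.01667 K/W
Q = ΔT/R_total = 32/0.01667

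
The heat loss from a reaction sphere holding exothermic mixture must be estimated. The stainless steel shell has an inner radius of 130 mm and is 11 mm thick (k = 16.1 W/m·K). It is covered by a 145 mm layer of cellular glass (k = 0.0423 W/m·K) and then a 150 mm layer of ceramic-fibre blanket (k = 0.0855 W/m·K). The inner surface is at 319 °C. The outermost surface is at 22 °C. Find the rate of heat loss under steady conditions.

Q ≈ 37.7 W

Radial (spherical) resistances in series:
R_stainless steel shell = (1/0.13 − 1/0.141)/(4π×16.1) = 0.002966 K/W
R_cellular glass = (1/0.141 − 1/0.286)/(4π×0.0423) = 6.764 K/W
R_ceramic-fibre blanket = (1/0.286 − 1/0.436)/(4π×0.0855) = 1.12 K/W
R_total = 7.887 K/W
Q = ΔT/R_total = 297/7.887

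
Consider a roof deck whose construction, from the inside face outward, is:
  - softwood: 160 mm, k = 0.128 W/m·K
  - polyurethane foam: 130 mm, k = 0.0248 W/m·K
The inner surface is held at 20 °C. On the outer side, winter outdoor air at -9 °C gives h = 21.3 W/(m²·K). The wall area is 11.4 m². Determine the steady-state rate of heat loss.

Treating each layer as a thermal resistance in series:
R_softwood = L/(kA) = 0.16/(0.128×11.4) = 0.1096 K/W
R_polyurethane foam = L/(kA) = 0.13/(0.0248×11.4) = 0.4598 K/W
R_outer film = 1/(h_o·A) = 1/(21.3×11.4) = 0.004118 K/W
R_total = 0.5736 K/W
Q = ΔT / R_total = 29 / 0.5736

Q ≈ 50.6 W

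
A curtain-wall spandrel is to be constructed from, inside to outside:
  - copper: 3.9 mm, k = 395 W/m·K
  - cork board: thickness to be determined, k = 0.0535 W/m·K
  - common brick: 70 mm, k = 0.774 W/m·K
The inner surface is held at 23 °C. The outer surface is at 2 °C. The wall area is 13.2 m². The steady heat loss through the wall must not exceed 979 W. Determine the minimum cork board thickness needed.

Thermal resistances in series:
R_copper = L/(kA) = 0.0039/(395×13.2) = 7.48×10^-7 K/W
R_common brick = L/(kA) = 0.07/(0.774×13.2) = 0.006851 K/W
Sum of the known resistances R_other = 0.006852 K/W
Required total resistance R_tot = ΔT/Q_allow = 21/979 = 0.02145 K/W
R_cork board = R_tot − R_other = 0.0146 K/W
L = R·k·A = 0.0146×0.0535×13.2

L ≈ 10.3 mm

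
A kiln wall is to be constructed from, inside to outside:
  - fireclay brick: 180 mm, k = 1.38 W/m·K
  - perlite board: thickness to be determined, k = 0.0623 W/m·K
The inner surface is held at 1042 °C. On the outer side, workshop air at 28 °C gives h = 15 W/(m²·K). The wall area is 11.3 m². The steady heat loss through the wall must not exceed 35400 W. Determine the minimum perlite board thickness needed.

Treating each layer as a thermal resistance in series:
R_fireclay brick = L/(kA) = 0.18/(1.38×11.3) = 0.01154 K/W
R_outer film = 1/(h_o·A) = 1/(15×11.3) = 0.0059 K/W
Sum of the known resistances R_other = 0.01744 K/W
Required total resistance R_tot = ΔT/Q_allow = 1014/35400 = 0.02864 K/W
R_perlite board = R_tot − R_other = 0.0112 K/W
L = R·k·A = 0.0112×0.0623×11.3

L ≈ 7.89 mm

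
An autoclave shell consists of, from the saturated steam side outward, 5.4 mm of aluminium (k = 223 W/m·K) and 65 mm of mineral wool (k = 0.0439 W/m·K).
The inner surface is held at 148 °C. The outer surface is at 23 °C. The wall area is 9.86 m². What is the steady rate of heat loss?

Q ≈ 832 W

Using the resistance-network approach (series):
R_aluminium = L/(kA) = 0.0054/(223×9.86) = 2.456×10^-6 K/W
R_mineral wool = L/(kA) = 0.065/(0.0439×9.86) = 0.1502 K/W
R_total = 0.1502 K/W
Q = ΔT / R_total = 125 / 0.1502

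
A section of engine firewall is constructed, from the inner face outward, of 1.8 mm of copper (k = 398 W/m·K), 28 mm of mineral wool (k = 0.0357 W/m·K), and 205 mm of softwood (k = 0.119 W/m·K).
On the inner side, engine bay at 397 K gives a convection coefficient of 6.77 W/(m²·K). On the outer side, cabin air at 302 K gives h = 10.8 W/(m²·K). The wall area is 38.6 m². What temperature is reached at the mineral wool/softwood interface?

T ≈ 365 K

Using the resistance-network approach (series):
R_inner film = 1/(h_i·A) = 1/(6.77×38.6) = 0.003827 K/W
R_copper = L/(kA) = 0.0018/(398×38.6) = 1.172×10^-7 K/W
R_mineral wool = L/(kA) = 0.028/(0.0357×38.6) = 0.02032 K/W
R_softwood = L/(kA) = 0.205/(0.119×38.6) = 0.04463 K/W
R_outer film = 1/(h_o·A) = 1/(10.8×38.6) = 0.002399 K/W
R_total = 0.07117 K/W;  Q = ΔT/R_total = 95/0.07117 = 1335 W
T_interface = T_inner − Q·ΣR(inner→interface) = 397 − 1330×0.02415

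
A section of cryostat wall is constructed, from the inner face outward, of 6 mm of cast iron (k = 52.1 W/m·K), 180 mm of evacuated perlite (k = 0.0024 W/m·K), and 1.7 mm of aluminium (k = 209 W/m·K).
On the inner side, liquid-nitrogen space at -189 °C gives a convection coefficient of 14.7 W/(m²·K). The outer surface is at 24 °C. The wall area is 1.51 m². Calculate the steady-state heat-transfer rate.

Model the wall as resistances in series:
R_inner film = 1/(h_i·A) = 1/(14.7×1.51) = 0.04505 K/W
R_cast iron = L/(kA) = 0.006/(52.1×1.51) = 7.627×10^-5 K/W
R_evacuated perlite = L/(kA) = 0.18/(0.0024×1.51) = 49.67 K/W
R_aluminium = L/(kA) = 0.0017/(209×1.51) = 5.387×10^-6 K/W
R_total = 49.71 K/W
Q = ΔT / R_total = 213 / 49.71

Q ≈ 4.28 W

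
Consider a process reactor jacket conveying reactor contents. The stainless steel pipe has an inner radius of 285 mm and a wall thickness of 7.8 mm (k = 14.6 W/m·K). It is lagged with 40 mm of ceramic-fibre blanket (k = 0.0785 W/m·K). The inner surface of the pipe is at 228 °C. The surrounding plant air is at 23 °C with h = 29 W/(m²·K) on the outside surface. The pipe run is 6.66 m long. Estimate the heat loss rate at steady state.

Q ≈ 4940 W

Radial resistances (cylindrical: R_cond = ln(r_o/r_i)/(2πkL), R_conv = 1/(h·2πrL)):
R_stainless steel pipe wall = ln(292.8/285)/(2π×14.6×6.66) = 4.419×10^-5 K/W
R_ceramic-fibre blanket = ln(332.8/292.8)/(2π×0.0785×6.66) = 0.03898 K/W
R_outer film = 1/(h_o·2πr_oL) = 1/(29×2π×0.3328×6.66) = 0.002476 K/W
R_total = 0.0415 K/W
Q = ΔT/R_total = 205/0.0415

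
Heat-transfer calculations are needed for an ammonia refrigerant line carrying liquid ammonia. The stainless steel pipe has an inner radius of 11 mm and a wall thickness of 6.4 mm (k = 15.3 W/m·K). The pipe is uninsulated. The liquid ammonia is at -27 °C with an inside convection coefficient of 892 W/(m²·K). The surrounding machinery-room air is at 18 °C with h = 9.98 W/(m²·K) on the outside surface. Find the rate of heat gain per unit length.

Treating each annulus and film as a series resistance:
R_inner film = 1/(h_i·2πr₁L) = 1/(892×2π×0.011×1) = 0.01622 K/W
R_stainless steel pipe wall = ln(17.4/11)/(2π×15.3×1) = 0.00477 K/W
R_outer film = 1/(h_o·2πr_oL) = 1/(9.98×2π×0.0174×1) = 0.9165 K/W
R_total = 0.9375 K/W
Q = ΔT/R_total = 45/0.9375

q′ ≈ 48 W/m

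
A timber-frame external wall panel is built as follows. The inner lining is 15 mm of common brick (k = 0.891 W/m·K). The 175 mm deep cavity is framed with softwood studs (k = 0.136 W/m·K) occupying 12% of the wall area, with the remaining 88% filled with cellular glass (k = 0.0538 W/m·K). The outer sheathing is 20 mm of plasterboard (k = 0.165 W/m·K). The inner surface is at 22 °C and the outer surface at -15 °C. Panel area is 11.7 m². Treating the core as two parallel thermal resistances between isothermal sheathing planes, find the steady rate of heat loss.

Sheathing layers in series; stud and cavity paths in parallel between them.
R_inner = 0.015/(0.891×11.7) = 0.001439 K/W
R_stud  = 0.175/(0.136×0.12×11.7) = 0.9165 K/W
R_cav   = 0.175/(0.0538×0.88×11.7) = 0.3159 K/W
1/R_core = 1/R_stud + 1/R_cav → R_core = 0.2349 K/W
R_outer = 0.02/(0.165×11.7) = 0.01036 K/W
R_total = 0.2467 K/W
Q = ΔT/R_total = 37/0.2467

Q ≈ 150 W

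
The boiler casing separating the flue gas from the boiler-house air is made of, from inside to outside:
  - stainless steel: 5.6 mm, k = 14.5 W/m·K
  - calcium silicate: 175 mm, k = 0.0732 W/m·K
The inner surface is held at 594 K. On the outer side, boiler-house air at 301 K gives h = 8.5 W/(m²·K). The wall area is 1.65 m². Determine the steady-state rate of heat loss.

Q ≈ 193 W

Using the resistance-network approach (series):
R_stainless steel = L/(kA) = 0.0056/(14.5×1.65) = 2.341×10^-4 K/W
R_calcium silicate = L/(kA) = 0.175/(0.0732×1.65) = 1.449 K/W
R_outer film = 1/(h_o·A) = 1/(8.5×1.65) = 0.0713 K/W
R_total = 1.52 K/W
Q = ΔT / R_total = 293 / 1.52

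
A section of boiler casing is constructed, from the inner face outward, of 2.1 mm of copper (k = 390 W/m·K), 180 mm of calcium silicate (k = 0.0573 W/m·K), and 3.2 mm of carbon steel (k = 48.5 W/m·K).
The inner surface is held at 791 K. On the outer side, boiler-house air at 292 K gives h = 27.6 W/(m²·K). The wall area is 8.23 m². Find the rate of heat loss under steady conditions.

Treating each layer as a thermal resistance in series:
R_copper = L/(kA) = 0.0021/(390×8.23) = 6.543×10^-7 K/W
R_calcium silicate = L/(kA) = 0.18/(0.0573×8.23) = 0.3817 K/W
R_carbon steel = L/(kA) = 0.0032/(48.5×8.23) = 8.017×10^-6 K/W
R_outer film = 1/(h_o·A) = 1/(27.6×8.23) = 0.004402 K/W
R_total = 0.3861 K/W
Q = ΔT / R_total = 499 / 0.3861

Q ≈ 1290 W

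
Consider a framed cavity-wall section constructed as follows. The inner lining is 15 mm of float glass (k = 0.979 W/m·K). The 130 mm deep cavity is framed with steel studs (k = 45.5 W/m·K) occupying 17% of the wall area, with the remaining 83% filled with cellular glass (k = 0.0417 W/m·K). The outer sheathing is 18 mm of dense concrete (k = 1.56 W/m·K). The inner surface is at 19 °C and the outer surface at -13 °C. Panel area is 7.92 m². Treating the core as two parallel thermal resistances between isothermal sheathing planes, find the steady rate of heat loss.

Q ≈ 5810 W

Sheathing layers in series; stud and cavity paths in parallel between them.
R_inner = 0.015/(0.979×7.92) = 0.001935 K/W
R_stud  = 0.13/(45.5×0.17×7.92) = 0.002122 K/W
R_cav   = 0.13/(0.0417×0.83×7.92) = 0.4742 K/W
1/R_core = 1/R_stud + 1/R_cav → R_core = 0.002113 K/W
R_outer = 0.018/(1.56×7.92) = 0.001457 K/W
R_total = 0.005504 K/W
Q = ΔT/R_total = 32/0.005504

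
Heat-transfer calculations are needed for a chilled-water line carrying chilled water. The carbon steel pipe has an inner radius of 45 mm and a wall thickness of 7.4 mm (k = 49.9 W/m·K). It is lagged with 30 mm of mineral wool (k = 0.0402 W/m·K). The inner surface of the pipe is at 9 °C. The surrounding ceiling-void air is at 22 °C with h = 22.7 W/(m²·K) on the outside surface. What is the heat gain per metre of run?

Radial resistances (cylindrical: R_cond = ln(r_o/r_i)/(2πkL), R_conv = 1/(h·2πrL)):
R_carbon steel pipe wall = ln(52.4/45)/(2π×49.9×1) = 4.856×10^-4 K/W
R_mineral wool = ln(82.4/52.4)/(2π×0.0402×1) = 1.792 K/W
R_outer film = 1/(h_o·2πr_oL) = 1/(22.7×2π×0.0824×1) = 0.08509 K/W
R_total = 1.878 K/W
Q = ΔT/R_total = 13/1.878

q′ ≈ 6.92 W/m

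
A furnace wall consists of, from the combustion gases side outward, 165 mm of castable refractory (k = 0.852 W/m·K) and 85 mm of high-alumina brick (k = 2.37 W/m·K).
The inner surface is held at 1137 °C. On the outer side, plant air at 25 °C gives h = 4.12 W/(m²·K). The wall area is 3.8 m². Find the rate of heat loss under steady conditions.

Q ≈ 8950 W

Series thermal resistances:
R_castable refractory = L/(kA) = 0.165/(0.852×3.8) = 0.05096 K/W
R_high-alumina brick = L/(kA) = 0.085/(2.37×3.8) = 0.009438 K/W
R_outer film = 1/(h_o·A) = 1/(4.12×3.8) = 0.06387 K/W
R_total = 0.1243 K/W
Q = ΔT / R_total = 1112 / 0.1243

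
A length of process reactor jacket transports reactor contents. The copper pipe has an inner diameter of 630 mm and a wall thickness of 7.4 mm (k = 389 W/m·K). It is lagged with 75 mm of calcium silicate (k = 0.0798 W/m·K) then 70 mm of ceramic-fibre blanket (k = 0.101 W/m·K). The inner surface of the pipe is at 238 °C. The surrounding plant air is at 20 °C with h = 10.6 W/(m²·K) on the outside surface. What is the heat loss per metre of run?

q′ ≈ 309 W/m

Per-layer cylindrical resistances, series-summed:
R_copper pipe wall = ln(322.4/315)/(2π×389×1) = 9.5×10^-6 K/W
R_calcium silicate = ln(397.4/322.4)/(2π×0.0798×1) = 0.4171 K/W
R_ceramic-fibre blanket = ln(467.4/397.4)/(2π×0.101×1) = 0.2557 K/W
R_outer film = 1/(h_o·2πr_oL) = 1/(10.6×2π×0.4674×1) = 0.03212 K/W
R_total = 0.7049 K/W
Q = ΔT/R_total = 218/0.7049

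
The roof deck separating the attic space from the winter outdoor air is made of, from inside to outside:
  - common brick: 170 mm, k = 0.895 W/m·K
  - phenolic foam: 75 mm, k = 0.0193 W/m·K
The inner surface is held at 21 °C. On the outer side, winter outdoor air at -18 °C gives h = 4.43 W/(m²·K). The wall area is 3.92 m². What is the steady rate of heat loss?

Q ≈ 35.5 W

Using the resistance-network approach (series):
R_common brick = L/(kA) = 0.17/(0.895×3.92) = 0.04846 K/W
R_phenolic foam = L/(kA) = 0.075/(0.0193×3.92) = 0.9913 K/W
R_outer film = 1/(h_o·A) = 1/(4.43×3.92) = 0.05759 K/W
R_total = 1.097 K/W
Q = ΔT / R_total = 39 / 1.097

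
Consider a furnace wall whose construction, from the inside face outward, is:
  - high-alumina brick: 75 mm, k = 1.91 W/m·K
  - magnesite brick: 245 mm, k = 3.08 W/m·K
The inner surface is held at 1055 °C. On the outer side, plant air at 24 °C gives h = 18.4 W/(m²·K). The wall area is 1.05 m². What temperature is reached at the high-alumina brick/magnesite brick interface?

Model the wall as resistances in series:
R_high-alumina brick = L/(kA) = 0.075/(1.91×1.05) = 0.0374 K/W
R_magnesite brick = L/(kA) = 0.245/(3.08×1.05) = 0.07576 K/W
R_outer film = 1/(h_o·A) = 1/(18.4×1.05) = 0.05176 K/W
R_total = 0.1649 K/W;  Q = ΔT/R_total = 1031/0.1649 = 6252 W
T_interface = T_inner − Q·ΣR(inner→interface) = 1055 − 6250×0.0374

T ≈ 821 °C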